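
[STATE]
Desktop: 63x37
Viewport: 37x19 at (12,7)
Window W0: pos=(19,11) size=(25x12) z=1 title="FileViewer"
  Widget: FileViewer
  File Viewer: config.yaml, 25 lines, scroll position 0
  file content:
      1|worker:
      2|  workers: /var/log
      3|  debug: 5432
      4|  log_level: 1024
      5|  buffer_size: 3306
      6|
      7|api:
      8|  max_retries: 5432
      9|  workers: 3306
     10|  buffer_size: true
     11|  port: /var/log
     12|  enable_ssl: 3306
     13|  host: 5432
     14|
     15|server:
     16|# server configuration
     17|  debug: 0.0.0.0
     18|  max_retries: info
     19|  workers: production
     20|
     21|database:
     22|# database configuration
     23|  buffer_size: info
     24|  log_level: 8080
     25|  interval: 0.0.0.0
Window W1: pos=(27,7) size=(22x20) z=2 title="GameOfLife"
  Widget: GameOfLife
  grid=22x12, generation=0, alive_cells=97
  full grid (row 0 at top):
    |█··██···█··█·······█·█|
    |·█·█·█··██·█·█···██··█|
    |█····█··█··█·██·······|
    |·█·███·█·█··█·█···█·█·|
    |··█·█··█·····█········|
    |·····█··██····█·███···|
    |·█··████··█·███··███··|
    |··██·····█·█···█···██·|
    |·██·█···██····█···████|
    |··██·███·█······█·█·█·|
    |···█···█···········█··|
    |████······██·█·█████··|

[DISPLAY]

               ┏━━━━━━━━━━━━━━━━━━━━┓
               ┃ GameOfLife         ┃
               ┠────────────────────┨
               ┃Gen: 0              ┃
       ┏━━━━━━━┃··██···█··█·······█·┃
       ┃ FileVi┃█·█·█··██·█·█···██··┃
       ┠───────┃····█··█··█·██······┃
       ┃worker:┃█·███·█·█··█·█···█·█┃
       ┃  worke┃·█·█··█·····█·······┃
       ┃  debug┃····█··██····█·███··┃
       ┃  log_l┃█··████··█·███··███·┃
       ┃  buffe┃·██·····█·█···█···██┃
       ┃       ┃██·█···██····█···███┃
       ┃api:   ┃·██·███·█······█·█·█┃
       ┃  max_r┃··█···█···········█·┃
       ┗━━━━━━━┃███······██·█·█████·┃
               ┃                    ┃
               ┃                    ┃
               ┃                    ┃


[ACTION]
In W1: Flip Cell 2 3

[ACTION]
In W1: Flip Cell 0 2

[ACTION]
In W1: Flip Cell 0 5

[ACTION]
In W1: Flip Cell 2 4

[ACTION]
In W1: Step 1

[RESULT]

               ┏━━━━━━━━━━━━━━━━━━━━┓
               ┃ GameOfLife         ┃
               ┠────────────────────┨
               ┃Gen: 1              ┃
       ┏━━━━━━━┃███·█··███·█·····█·█┃
       ┃ FileVi┃█····████·█·██···█·█┃
       ┠───────┃█·····█···█··█··███·┃
       ┃worker:┃█·····█····█·█······┃
       ┃  worke┃·█····█·█···███··██·┃
       ┃  debug┃··█····██··█·███··█·┃
       ┃  log_l┃·██████··█████·····█┃
       ┃  buffe┃·····██·█·██··█·█···┃
       ┃       ┃█··████·█·····█·██··┃
       ┃api:   ┃█···███·█·······██··┃
       ┃  max_r┃······██·█····█····█┃
       ┗━━━━━━━┃███············████·┃
               ┃                    ┃
               ┃                    ┃
               ┃                    ┃


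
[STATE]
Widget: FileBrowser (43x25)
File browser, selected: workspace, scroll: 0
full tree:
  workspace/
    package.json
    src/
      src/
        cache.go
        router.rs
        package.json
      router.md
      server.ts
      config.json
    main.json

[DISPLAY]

> [-] workspace/                           
    package.json                           
    [+] src/                               
    main.json                              
                                           
                                           
                                           
                                           
                                           
                                           
                                           
                                           
                                           
                                           
                                           
                                           
                                           
                                           
                                           
                                           
                                           
                                           
                                           
                                           
                                           


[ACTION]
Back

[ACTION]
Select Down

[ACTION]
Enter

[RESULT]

  [-] workspace/                           
  > package.json                           
    [+] src/                               
    main.json                              
                                           
                                           
                                           
                                           
                                           
                                           
                                           
                                           
                                           
                                           
                                           
                                           
                                           
                                           
                                           
                                           
                                           
                                           
                                           
                                           
                                           


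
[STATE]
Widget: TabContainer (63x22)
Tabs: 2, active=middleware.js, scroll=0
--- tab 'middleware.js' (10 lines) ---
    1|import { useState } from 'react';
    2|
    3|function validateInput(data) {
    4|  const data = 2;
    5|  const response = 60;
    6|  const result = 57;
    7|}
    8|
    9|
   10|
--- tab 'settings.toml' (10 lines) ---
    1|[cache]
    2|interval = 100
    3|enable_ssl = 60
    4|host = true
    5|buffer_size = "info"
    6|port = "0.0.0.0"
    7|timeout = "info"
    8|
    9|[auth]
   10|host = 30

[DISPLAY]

[middleware.js]│ settings.toml                                 
───────────────────────────────────────────────────────────────
import { useState } from 'react';                              
                                                               
function validateInput(data) {                                 
  const data = 2;                                              
  const response = 60;                                         
  const result = 57;                                           
}                                                              
                                                               
                                                               
                                                               
                                                               
                                                               
                                                               
                                                               
                                                               
                                                               
                                                               
                                                               
                                                               
                                                               


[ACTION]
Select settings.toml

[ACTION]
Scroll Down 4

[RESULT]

 middleware.js │[settings.toml]                                
───────────────────────────────────────────────────────────────
buffer_size = "info"                                           
port = "0.0.0.0"                                               
timeout = "info"                                               
                                                               
[auth]                                                         
host = 30                                                      
                                                               
                                                               
                                                               
                                                               
                                                               
                                                               
                                                               
                                                               
                                                               
                                                               
                                                               
                                                               
                                                               
                                                               


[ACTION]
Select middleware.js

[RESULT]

[middleware.js]│ settings.toml                                 
───────────────────────────────────────────────────────────────
import { useState } from 'react';                              
                                                               
function validateInput(data) {                                 
  const data = 2;                                              
  const response = 60;                                         
  const result = 57;                                           
}                                                              
                                                               
                                                               
                                                               
                                                               
                                                               
                                                               
                                                               
                                                               
                                                               
                                                               
                                                               
                                                               
                                                               


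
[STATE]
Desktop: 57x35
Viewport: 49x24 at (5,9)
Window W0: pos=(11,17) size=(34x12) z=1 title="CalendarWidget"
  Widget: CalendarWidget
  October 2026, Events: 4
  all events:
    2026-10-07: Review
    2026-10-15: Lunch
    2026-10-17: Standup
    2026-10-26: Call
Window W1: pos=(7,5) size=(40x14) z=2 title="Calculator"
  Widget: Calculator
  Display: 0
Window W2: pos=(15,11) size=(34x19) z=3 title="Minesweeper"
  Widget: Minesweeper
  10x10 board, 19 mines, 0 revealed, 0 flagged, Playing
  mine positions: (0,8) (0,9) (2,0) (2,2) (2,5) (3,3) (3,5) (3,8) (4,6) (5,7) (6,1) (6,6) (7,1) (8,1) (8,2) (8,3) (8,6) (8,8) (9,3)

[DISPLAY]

  ┃┌───┬───┬───┬───┐                     ┃       
  ┃│ 7 │ 8 │ 9 │ ÷ │                     ┃       
  ┃├───┼──┏━━━━━━━━━━━━━━━━━━━━━━━━━━━━━━━━┓     
  ┃│ 4 │ 5┃ Minesweeper                    ┃     
  ┃├───┼──┠────────────────────────────────┨     
  ┃│ 1 │ 2┃■■■■■■■■■■                      ┃     
  ┃├───┼──┃■■■■■■■■■■                      ┃     
  ┃│ 0 │ .┃■■■■■■■■■■                      ┃     
  ┃└───┴──┃■■■■■■■■■■                      ┃     
  ┗━━━━━━━┃■■■■■■■■■■                      ┃     
      ┠───┃■■■■■■■■■■                      ┃     
      ┃   ┃■■■■■■■■■■                      ┃     
      ┃Mo ┃■■■■■■■■■■                      ┃     
      ┃   ┃■■■■■■■■■■                      ┃     
      ┃ 5 ┃■■■■■■■■■■                      ┃     
      ┃12 ┃                                ┃     
      ┃19 ┃                                ┃     
      ┃26*┃                                ┃     
      ┃   ┃                                ┃     
      ┗━━━┃                                ┃     
          ┗━━━━━━━━━━━━━━━━━━━━━━━━━━━━━━━━┛     
                                                 
                                                 
                                                 


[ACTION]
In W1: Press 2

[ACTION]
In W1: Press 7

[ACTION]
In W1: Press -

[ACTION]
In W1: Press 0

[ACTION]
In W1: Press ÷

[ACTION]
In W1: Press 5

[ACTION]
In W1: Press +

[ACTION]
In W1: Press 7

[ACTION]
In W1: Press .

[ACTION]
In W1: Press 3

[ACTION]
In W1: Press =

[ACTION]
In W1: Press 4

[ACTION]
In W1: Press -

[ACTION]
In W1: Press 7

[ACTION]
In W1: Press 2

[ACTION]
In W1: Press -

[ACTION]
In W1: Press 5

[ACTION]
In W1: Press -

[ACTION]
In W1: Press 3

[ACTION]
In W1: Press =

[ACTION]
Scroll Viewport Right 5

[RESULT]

┌───┬───┬───┬───┐                     ┃          
│ 7 │ 8 │ 9 │ ÷ │                     ┃          
├───┼──┏━━━━━━━━━━━━━━━━━━━━━━━━━━━━━━━━┓        
│ 4 │ 5┃ Minesweeper                    ┃        
├───┼──┠────────────────────────────────┨        
│ 1 │ 2┃■■■■■■■■■■                      ┃        
├───┼──┃■■■■■■■■■■                      ┃        
│ 0 │ .┃■■■■■■■■■■                      ┃        
└───┴──┃■■■■■■■■■■                      ┃        
━━━━━━━┃■■■■■■■■■■                      ┃        
   ┠───┃■■■■■■■■■■                      ┃        
   ┃   ┃■■■■■■■■■■                      ┃        
   ┃Mo ┃■■■■■■■■■■                      ┃        
   ┃   ┃■■■■■■■■■■                      ┃        
   ┃ 5 ┃■■■■■■■■■■                      ┃        
   ┃12 ┃                                ┃        
   ┃19 ┃                                ┃        
   ┃26*┃                                ┃        
   ┃   ┃                                ┃        
   ┗━━━┃                                ┃        
       ┗━━━━━━━━━━━━━━━━━━━━━━━━━━━━━━━━┛        
                                                 
                                                 
                                                 


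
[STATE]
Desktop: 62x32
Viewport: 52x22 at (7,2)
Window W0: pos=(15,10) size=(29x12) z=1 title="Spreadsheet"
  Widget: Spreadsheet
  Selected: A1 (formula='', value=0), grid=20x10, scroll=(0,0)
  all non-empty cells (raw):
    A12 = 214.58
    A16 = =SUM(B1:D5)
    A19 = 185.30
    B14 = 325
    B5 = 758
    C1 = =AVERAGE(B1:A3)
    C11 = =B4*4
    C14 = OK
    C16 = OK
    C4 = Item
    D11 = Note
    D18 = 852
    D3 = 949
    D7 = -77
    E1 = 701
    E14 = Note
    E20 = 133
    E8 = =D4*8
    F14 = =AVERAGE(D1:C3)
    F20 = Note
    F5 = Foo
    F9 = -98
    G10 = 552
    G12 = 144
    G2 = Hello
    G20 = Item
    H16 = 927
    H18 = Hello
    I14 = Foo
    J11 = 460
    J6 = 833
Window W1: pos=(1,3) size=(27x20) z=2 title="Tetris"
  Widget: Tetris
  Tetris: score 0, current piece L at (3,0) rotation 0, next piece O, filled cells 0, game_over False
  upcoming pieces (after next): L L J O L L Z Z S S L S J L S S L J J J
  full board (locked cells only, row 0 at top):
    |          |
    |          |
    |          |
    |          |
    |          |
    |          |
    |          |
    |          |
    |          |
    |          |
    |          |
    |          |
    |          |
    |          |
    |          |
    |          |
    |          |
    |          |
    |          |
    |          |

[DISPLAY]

                                                    
━━━━━━━━━━━━━━━━━━━━┓                               
is                  ┃                               
────────────────────┨                               
     │Next:         ┃                               
     │▓▓            ┃                               
     │▓▓            ┃                               
     │              ┃                               
     │              ┃━━━━━━━━━━━━━━━┓               
     │              ┃               ┃               
     │Score:        ┃───────────────┨               
     │0             ┃               ┃               
     │              ┃   B       C   ┃               
     │              ┃---------------┃               
     │              ┃       0       ┃               
     │              ┃       0       ┃               
     │              ┃       0       ┃               
     │              ┃       0Item   ┃               
     │              ┃     758       ┃               
     │              ┃━━━━━━━━━━━━━━━┛               
━━━━━━━━━━━━━━━━━━━━┛                               
                                                    


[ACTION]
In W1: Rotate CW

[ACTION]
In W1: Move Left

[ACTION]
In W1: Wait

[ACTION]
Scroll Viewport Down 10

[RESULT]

     │              ┃━━━━━━━━━━━━━━━┓               
     │              ┃               ┃               
     │Score:        ┃───────────────┨               
     │0             ┃               ┃               
     │              ┃   B       C   ┃               
     │              ┃---------------┃               
     │              ┃       0       ┃               
     │              ┃       0       ┃               
     │              ┃       0       ┃               
     │              ┃       0Item   ┃               
     │              ┃     758       ┃               
     │              ┃━━━━━━━━━━━━━━━┛               
━━━━━━━━━━━━━━━━━━━━┛                               
                                                    
                                                    
                                                    
                                                    
                                                    
                                                    
                                                    
                                                    
                                                    


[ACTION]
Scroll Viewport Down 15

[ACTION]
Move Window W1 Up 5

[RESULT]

     │0             ┃━━━━━━━━━━━━━━━┓               
     │              ┃               ┃               
     │              ┃───────────────┨               
     │              ┃               ┃               
     │              ┃   B       C   ┃               
     │              ┃---------------┃               
     │              ┃       0       ┃               
     │              ┃       0       ┃               
     │              ┃       0       ┃               
━━━━━━━━━━━━━━━━━━━━┛       0Item   ┃               
        ┃  5        0     758       ┃               
        ┗━━━━━━━━━━━━━━━━━━━━━━━━━━━┛               
                                                    
                                                    
                                                    
                                                    
                                                    
                                                    
                                                    
                                                    
                                                    
                                                    


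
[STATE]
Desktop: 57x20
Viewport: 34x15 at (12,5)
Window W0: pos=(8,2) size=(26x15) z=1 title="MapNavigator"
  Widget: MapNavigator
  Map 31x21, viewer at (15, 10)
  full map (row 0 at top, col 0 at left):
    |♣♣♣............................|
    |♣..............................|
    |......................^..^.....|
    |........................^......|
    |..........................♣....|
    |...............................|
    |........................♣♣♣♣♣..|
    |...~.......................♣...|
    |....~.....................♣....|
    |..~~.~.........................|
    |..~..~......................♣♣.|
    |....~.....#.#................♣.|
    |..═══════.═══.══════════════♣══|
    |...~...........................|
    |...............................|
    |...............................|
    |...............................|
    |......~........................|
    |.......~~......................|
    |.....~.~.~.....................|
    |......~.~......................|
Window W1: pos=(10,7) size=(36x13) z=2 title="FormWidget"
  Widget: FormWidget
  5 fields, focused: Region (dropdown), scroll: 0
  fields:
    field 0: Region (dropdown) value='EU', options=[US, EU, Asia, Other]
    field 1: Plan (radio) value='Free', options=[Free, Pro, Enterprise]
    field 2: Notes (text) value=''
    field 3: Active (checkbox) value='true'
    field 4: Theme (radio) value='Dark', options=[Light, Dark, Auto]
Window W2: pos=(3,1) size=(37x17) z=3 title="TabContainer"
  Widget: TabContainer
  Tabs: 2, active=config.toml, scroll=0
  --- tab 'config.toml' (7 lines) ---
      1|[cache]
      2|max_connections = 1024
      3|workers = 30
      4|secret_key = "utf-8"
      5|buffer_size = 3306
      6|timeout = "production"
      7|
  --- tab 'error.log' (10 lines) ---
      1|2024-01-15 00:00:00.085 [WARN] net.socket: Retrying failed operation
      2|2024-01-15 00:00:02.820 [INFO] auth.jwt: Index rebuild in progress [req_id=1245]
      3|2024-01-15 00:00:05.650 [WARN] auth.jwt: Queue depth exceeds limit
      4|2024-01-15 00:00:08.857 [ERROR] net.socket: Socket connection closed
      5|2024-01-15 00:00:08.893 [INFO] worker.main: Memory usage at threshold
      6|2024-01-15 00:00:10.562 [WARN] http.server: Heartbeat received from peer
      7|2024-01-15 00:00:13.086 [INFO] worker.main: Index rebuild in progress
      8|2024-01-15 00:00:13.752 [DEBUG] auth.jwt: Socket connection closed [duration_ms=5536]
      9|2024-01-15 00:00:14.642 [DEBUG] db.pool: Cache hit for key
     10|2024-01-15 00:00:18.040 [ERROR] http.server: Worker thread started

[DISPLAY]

───────────────────────────┃      
                           ┃      
ections = 1024             ┃━━━━━┓
= 30                       ┃     ┃
ey = "utf-8"               ┃─────┨
ize = 3306                 ┃   ▼]┃
= "production"             ┃ro  (┃
                           ┃    ]┃
                           ┃     ┃
                           ┃Dark ┃
                           ┃     ┃
                           ┃     ┃
━━━━━━━━━━━━━━━━━━━━━━━━━━━┛     ┃
                                 ┃
━━━━━━━━━━━━━━━━━━━━━━━━━━━━━━━━━┛


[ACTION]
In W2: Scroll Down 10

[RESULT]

───────────────────────────┃      
                           ┃      
                           ┃━━━━━┓
                           ┃     ┃
                           ┃─────┨
                           ┃   ▼]┃
                           ┃ro  (┃
                           ┃    ]┃
                           ┃     ┃
                           ┃Dark ┃
                           ┃     ┃
                           ┃     ┃
━━━━━━━━━━━━━━━━━━━━━━━━━━━┛     ┃
                                 ┃
━━━━━━━━━━━━━━━━━━━━━━━━━━━━━━━━━┛


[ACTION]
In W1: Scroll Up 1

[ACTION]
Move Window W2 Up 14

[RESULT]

                           ┃      
                           ┃      
                           ┃━━━━━┓
                           ┃     ┃
                           ┃─────┨
                           ┃   ▼]┃
                           ┃ro  (┃
                           ┃    ]┃
                           ┃     ┃
                           ┃Dark ┃
                           ┃     ┃
━━━━━━━━━━━━━━━━━━━━━━━━━━━┛     ┃
                                 ┃
                                 ┃
━━━━━━━━━━━━━━━━━━━━━━━━━━━━━━━━━┛


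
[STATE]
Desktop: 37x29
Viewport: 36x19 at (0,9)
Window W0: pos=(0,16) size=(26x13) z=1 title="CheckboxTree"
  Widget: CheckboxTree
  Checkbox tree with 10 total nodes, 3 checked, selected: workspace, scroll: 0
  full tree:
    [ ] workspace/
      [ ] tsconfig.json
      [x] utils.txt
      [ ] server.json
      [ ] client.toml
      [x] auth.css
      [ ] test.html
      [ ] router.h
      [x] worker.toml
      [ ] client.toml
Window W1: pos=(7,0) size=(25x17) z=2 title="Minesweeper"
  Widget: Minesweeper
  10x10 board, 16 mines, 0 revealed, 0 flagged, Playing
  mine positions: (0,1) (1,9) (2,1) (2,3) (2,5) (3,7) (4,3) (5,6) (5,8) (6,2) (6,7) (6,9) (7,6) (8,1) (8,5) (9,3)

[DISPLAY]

       ┃■■■■■■■■■■             ┃    
       ┃■■■■■■■■■■             ┃    
       ┃■■■■■■■■■■             ┃    
       ┃■■■■■■■■■■             ┃    
       ┃                       ┃    
       ┃                       ┃    
       ┃                       ┃    
┏━━━━━━┗━━━━━━━━━━━━━━━━━━━━━━━┛    
┃ CheckboxTree           ┃          
┠────────────────────────┨          
┃>[-] workspace/         ┃          
┃   [ ] tsconfig.json    ┃          
┃   [x] utils.txt        ┃          
┃   [ ] server.json      ┃          
┃   [ ] client.toml      ┃          
┃   [x] auth.css         ┃          
┃   [ ] test.html        ┃          
┃   [ ] router.h         ┃          
┃   [x] worker.toml      ┃          


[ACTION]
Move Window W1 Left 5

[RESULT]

  ┃■■■■■■■■■■             ┃         
  ┃■■■■■■■■■■             ┃         
  ┃■■■■■■■■■■             ┃         
  ┃■■■■■■■■■■             ┃         
  ┃                       ┃         
  ┃                       ┃         
  ┃                       ┃         
┏━┗━━━━━━━━━━━━━━━━━━━━━━━┛         
┃ CheckboxTree           ┃          
┠────────────────────────┨          
┃>[-] workspace/         ┃          
┃   [ ] tsconfig.json    ┃          
┃   [x] utils.txt        ┃          
┃   [ ] server.json      ┃          
┃   [ ] client.toml      ┃          
┃   [x] auth.css         ┃          
┃   [ ] test.html        ┃          
┃   [ ] router.h         ┃          
┃   [x] worker.toml      ┃          


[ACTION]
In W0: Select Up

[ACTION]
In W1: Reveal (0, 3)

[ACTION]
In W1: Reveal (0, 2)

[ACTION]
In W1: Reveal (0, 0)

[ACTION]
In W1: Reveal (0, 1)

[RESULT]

  ┃■■✹■■■■✹■✹             ┃         
  ┃■■■■■■✹■■■             ┃         
  ┃■✹■■■✹■■■■             ┃         
  ┃■■■✹■■■■■■             ┃         
  ┃                       ┃         
  ┃                       ┃         
  ┃                       ┃         
┏━┗━━━━━━━━━━━━━━━━━━━━━━━┛         
┃ CheckboxTree           ┃          
┠────────────────────────┨          
┃>[-] workspace/         ┃          
┃   [ ] tsconfig.json    ┃          
┃   [x] utils.txt        ┃          
┃   [ ] server.json      ┃          
┃   [ ] client.toml      ┃          
┃   [x] auth.css         ┃          
┃   [ ] test.html        ┃          
┃   [ ] router.h         ┃          
┃   [x] worker.toml      ┃          


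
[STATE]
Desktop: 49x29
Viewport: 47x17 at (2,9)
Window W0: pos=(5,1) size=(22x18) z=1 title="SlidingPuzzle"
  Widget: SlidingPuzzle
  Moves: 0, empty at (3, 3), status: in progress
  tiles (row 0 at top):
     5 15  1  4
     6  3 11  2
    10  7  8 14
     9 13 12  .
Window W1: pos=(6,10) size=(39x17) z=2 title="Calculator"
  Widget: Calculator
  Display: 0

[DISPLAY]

   ┃│ 10 │  7 │  8 │ 14 ┃                      
   ┃┏━━━━━━━━━━━━━━━━━━━━━━━━━━━━━━━━━━━━━┓    
   ┃┃ Calculator                          ┃    
   ┃┠─────────────────────────────────────┨    
   ┃┃                                    0┃    
   ┃┃┌───┬───┬───┬───┐                    ┃    
   ┃┃│ 7 │ 8 │ 9 │ ÷ │                    ┃    
   ┃┃├───┼───┼───┼───┤                    ┃    
   ┃┃│ 4 │ 5 │ 6 │ × │                    ┃    
   ┗┃├───┼───┼───┼───┤                    ┃    
    ┃│ 1 │ 2 │ 3 │ - │                    ┃    
    ┃├───┼───┼───┼───┤                    ┃    
    ┃│ 0 │ . │ = │ + │                    ┃    
    ┃├───┼───┼───┼───┤                    ┃    
    ┃│ C │ MC│ MR│ M+│                    ┃    
    ┃└───┴───┴───┴───┘                    ┃    
    ┃                                     ┃    


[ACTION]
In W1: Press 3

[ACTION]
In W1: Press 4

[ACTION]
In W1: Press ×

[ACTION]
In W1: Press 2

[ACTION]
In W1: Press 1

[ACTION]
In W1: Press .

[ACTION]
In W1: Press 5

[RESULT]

   ┃│ 10 │  7 │  8 │ 14 ┃                      
   ┃┏━━━━━━━━━━━━━━━━━━━━━━━━━━━━━━━━━━━━━┓    
   ┃┃ Calculator                          ┃    
   ┃┠─────────────────────────────────────┨    
   ┃┃                                 21.5┃    
   ┃┃┌───┬───┬───┬───┐                    ┃    
   ┃┃│ 7 │ 8 │ 9 │ ÷ │                    ┃    
   ┃┃├───┼───┼───┼───┤                    ┃    
   ┃┃│ 4 │ 5 │ 6 │ × │                    ┃    
   ┗┃├───┼───┼───┼───┤                    ┃    
    ┃│ 1 │ 2 │ 3 │ - │                    ┃    
    ┃├───┼───┼───┼───┤                    ┃    
    ┃│ 0 │ . │ = │ + │                    ┃    
    ┃├───┼───┼───┼───┤                    ┃    
    ┃│ C │ MC│ MR│ M+│                    ┃    
    ┃└───┴───┴───┴───┘                    ┃    
    ┃                                     ┃    


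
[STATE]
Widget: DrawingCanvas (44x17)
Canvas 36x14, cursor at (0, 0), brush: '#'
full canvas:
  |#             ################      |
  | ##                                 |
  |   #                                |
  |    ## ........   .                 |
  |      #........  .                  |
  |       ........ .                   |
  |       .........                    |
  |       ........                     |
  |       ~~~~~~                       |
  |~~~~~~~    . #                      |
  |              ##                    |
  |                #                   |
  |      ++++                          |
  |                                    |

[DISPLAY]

#             ################              
 ##                                         
   #                                        
    ## ........   .                         
      #........  .                          
       ........ .                           
       .........                            
       ........                             
       ~~~~~~                               
~~~~~~~    . #                              
              ##                            
                #                           
      ++++                                  
                                            
                                            
                                            
                                            


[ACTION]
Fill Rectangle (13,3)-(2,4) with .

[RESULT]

#             ################              
 ##                                         
   ..                                       
   ..# ........   .                         
   .. #........  .                          
   ..  ........ .                           
   ..  .........                            
   ..  ........                             
   ..  ~~~~~~                               
~~~..~~    . #                              
   ..         ##                            
   ..           #                           
   .. ++++                                  
   ..                                       
                                            
                                            
                                            


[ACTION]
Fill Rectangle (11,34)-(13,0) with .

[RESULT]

#             ################              
 ##                                         
   ..                                       
   ..# ........   .                         
   .. #........  .                          
   ..  ........ .                           
   ..  .........                            
   ..  ........                             
   ..  ~~~~~~                               
~~~..~~    . #                              
   ..         ##                            
...................................         
...................................         
...................................         
                                            
                                            
                                            


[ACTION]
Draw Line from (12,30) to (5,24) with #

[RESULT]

#             ################              
 ##                                         
   ..                                       
   ..# ........   .                         
   .. #........  .                          
   ..  ........ .       #                   
   ..  .........         #                  
   ..  ........           #                 
   ..  ~~~~~~              #                
~~~..~~    . #             #                
   ..         ##            #               
.............................#.....         
..............................#....         
...................................         
                                            
                                            
                                            


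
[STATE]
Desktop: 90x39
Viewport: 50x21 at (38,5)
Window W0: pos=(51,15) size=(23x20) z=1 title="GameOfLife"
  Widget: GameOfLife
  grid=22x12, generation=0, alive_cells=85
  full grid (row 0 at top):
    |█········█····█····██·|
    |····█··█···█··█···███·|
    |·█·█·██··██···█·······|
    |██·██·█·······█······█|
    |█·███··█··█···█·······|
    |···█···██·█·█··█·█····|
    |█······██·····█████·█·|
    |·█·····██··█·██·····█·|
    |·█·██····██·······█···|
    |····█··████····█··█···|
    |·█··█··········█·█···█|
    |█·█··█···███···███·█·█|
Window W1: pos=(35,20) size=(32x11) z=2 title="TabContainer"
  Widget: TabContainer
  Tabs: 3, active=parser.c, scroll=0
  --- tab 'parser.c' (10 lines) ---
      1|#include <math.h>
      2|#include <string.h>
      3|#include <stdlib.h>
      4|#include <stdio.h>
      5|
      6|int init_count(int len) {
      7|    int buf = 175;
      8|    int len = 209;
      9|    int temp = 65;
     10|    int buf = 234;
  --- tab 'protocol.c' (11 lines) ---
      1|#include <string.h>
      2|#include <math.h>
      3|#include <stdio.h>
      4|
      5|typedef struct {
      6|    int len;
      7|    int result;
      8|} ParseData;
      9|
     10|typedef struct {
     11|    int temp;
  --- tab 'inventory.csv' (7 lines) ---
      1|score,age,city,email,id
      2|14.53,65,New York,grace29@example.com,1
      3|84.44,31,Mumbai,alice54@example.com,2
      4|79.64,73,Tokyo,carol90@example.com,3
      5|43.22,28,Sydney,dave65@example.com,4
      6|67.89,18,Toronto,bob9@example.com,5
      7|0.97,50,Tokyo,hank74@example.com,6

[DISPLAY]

                                                  
                                                  
                                                  
                                                  
                                                  
                                                  
                                                  
                                                  
                                                  
                                                  
             ┏━━━━━━━━━━━━━━━━━━━━━┓              
             ┃ GameOfLife          ┃              
             ┠─────────────────────┨              
             ┃Gen: 0               ┃              
             ┃█········█····█····██┃              
━━━━━━━━━━━━━━━━━━━━━━━━━━━━┓···███┃              
abContainer                 ┃······┃              
────────────────────────────┨······┃              
arser.c]│ protocol.c │ inven┃······┃              
────────────────────────────┃█·█···┃              
nclude <math.h>             ┃████·█┃              


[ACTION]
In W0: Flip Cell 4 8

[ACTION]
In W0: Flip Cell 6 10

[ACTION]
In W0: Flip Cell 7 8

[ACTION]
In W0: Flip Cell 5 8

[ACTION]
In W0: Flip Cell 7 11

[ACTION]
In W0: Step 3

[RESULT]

                                                  
                                                  
                                                  
                                                  
                                                  
                                                  
                                                  
                                                  
                                                  
                                                  
             ┏━━━━━━━━━━━━━━━━━━━━━┓              
             ┃ GameOfLife          ┃              
             ┠─────────────────────┨              
             ┃Gen: 3               ┃              
             ┃····███·······█······┃              
━━━━━━━━━━━━━━━━━━━━━━━━━━━━┓█····█┃              
abContainer                 ┃███·██┃              
────────────────────────────┨·██···┃              
arser.c]│ protocol.c │ inven┃█·····┃              
────────────────────────────┃··██··┃              
nclude <math.h>             ┃·███··┃              
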